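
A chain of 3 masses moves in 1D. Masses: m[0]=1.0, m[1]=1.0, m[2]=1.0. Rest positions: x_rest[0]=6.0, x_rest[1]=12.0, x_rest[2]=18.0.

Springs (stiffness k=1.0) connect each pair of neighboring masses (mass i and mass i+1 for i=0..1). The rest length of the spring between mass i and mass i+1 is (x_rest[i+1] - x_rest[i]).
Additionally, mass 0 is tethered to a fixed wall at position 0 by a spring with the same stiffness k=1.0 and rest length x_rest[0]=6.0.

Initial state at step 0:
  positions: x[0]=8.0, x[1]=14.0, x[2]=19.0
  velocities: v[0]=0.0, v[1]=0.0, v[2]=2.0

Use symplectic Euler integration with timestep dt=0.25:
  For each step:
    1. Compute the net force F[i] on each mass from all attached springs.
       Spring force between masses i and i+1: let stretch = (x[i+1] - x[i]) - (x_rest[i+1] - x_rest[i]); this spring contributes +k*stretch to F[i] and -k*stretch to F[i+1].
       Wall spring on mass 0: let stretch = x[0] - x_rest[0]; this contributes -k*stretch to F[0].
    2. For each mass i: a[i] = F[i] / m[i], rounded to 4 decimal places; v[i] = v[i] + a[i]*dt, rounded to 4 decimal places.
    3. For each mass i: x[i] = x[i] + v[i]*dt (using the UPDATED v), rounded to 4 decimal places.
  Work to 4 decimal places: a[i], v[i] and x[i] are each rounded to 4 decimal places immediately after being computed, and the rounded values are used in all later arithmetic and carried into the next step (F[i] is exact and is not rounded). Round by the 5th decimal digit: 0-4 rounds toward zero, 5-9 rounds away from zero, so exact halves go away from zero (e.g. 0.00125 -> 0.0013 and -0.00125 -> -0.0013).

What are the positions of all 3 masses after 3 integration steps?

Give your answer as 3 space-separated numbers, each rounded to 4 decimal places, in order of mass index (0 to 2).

Step 0: x=[8.0000 14.0000 19.0000] v=[0.0000 0.0000 2.0000]
Step 1: x=[7.8750 13.9375 19.5625] v=[-0.5000 -0.2500 2.2500]
Step 2: x=[7.6367 13.8477 20.1485] v=[-0.9531 -0.3594 2.3438]
Step 3: x=[7.3093 13.7635 20.7157] v=[-1.3095 -0.3370 2.2686]

Answer: 7.3093 13.7635 20.7157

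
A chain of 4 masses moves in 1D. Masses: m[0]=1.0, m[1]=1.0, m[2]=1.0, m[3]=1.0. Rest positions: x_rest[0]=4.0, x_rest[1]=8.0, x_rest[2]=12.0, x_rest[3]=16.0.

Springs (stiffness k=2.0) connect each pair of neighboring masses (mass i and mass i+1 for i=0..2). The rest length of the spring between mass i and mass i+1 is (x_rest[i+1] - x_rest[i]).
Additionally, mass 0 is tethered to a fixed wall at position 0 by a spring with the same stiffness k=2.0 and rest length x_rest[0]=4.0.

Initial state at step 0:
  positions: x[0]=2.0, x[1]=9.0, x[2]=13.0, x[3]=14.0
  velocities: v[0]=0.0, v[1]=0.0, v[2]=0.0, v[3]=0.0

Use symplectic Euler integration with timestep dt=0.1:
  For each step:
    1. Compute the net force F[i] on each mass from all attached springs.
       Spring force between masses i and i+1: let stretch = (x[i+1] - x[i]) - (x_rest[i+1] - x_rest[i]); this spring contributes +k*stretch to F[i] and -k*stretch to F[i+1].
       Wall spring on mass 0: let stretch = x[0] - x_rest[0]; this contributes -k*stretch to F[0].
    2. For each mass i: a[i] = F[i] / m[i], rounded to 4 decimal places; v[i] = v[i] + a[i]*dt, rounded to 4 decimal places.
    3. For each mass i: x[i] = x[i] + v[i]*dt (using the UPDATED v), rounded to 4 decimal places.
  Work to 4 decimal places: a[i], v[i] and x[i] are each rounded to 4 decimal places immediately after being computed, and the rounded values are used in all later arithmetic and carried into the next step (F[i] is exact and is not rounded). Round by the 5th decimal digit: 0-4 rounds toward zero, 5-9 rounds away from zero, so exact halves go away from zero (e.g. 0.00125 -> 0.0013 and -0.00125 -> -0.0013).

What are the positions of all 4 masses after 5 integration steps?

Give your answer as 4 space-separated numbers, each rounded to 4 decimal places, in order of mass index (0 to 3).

Answer: 3.3255 8.2069 12.1817 14.8187

Derivation:
Step 0: x=[2.0000 9.0000 13.0000 14.0000] v=[0.0000 0.0000 0.0000 0.0000]
Step 1: x=[2.1000 8.9400 12.9400 14.0600] v=[1.0000 -0.6000 -0.6000 0.6000]
Step 2: x=[2.2948 8.8232 12.8224 14.1776] v=[1.9480 -1.1680 -1.1760 1.1760]
Step 3: x=[2.5743 8.6558 12.6519 14.3481] v=[2.7947 -1.6738 -1.7048 1.7050]
Step 4: x=[2.9239 8.4467 12.4354 14.5647] v=[3.4961 -2.0909 -2.1648 2.1658]
Step 5: x=[3.3255 8.2069 12.1817 14.8187] v=[4.0159 -2.3977 -2.5367 2.5399]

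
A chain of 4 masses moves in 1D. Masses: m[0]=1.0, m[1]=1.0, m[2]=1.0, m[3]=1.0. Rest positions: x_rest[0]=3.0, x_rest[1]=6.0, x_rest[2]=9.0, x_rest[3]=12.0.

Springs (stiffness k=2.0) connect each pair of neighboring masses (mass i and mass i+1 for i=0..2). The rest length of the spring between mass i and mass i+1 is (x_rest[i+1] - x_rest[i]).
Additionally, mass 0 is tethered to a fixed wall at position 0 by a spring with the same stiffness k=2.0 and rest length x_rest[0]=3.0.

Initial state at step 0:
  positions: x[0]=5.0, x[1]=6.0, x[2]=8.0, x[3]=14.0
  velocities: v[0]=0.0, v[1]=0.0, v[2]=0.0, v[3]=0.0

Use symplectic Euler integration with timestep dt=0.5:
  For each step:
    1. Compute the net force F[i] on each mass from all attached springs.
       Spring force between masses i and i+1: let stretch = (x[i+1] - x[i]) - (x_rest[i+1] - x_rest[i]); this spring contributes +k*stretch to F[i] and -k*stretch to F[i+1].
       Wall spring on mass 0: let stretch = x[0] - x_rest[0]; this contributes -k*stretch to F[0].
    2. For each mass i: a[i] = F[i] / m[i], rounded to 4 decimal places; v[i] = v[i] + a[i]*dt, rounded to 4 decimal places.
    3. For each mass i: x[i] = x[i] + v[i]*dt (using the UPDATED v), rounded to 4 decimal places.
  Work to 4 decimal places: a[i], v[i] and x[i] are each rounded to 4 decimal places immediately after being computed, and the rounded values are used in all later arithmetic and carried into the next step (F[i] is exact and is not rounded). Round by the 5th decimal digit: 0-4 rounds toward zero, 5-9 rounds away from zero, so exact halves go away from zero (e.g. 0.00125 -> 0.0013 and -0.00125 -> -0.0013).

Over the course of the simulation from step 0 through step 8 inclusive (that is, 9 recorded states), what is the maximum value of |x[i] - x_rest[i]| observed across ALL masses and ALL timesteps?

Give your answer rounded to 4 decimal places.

Step 0: x=[5.0000 6.0000 8.0000 14.0000] v=[0.0000 0.0000 0.0000 0.0000]
Step 1: x=[3.0000 6.5000 10.0000 12.5000] v=[-4.0000 1.0000 4.0000 -3.0000]
Step 2: x=[1.2500 7.0000 11.5000 11.2500] v=[-3.5000 1.0000 3.0000 -2.5000]
Step 3: x=[1.7500 6.8750 10.6250 11.6250] v=[1.0000 -0.2500 -1.7500 0.7500]
Step 4: x=[3.9375 6.0625 8.3750 13.0000] v=[4.3750 -1.6250 -4.5000 2.7500]
Step 5: x=[5.2188 5.3438 7.2813 13.5625] v=[2.5625 -1.4375 -2.1875 1.1250]
Step 6: x=[3.9532 5.5313 8.3594 12.4844] v=[-2.5313 0.3750 2.1562 -2.1562]
Step 7: x=[1.5000 6.3438 10.0860 10.8438] v=[-4.9064 1.6250 3.4531 -3.2812]
Step 8: x=[0.7187 6.6055 10.3204 10.3243] v=[-1.5626 0.5234 0.4687 -1.0390]
Max displacement = 2.5000

Answer: 2.5000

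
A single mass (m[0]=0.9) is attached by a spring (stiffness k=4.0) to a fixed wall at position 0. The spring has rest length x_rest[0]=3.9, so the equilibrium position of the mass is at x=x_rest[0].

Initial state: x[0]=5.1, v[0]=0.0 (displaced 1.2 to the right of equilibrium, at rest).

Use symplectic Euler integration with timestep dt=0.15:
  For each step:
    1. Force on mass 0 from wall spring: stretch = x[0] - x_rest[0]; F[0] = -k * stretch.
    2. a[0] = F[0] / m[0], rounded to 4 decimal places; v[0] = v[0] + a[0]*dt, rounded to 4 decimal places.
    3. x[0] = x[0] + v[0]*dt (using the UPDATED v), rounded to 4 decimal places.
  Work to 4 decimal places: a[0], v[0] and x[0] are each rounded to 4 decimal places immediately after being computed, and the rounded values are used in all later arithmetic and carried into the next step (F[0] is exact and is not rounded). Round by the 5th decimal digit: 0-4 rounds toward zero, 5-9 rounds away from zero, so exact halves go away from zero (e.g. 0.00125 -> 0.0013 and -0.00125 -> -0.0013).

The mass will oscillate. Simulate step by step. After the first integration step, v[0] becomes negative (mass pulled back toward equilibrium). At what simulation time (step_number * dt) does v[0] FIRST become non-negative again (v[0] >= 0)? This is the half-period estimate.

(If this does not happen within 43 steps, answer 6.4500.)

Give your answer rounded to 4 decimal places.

Answer: 1.5000

Derivation:
Step 0: x=[5.1000] v=[0.0000]
Step 1: x=[4.9800] v=[-0.8000]
Step 2: x=[4.7520] v=[-1.5200]
Step 3: x=[4.4388] v=[-2.0880]
Step 4: x=[4.0717] v=[-2.4472]
Step 5: x=[3.6874] v=[-2.5617]
Step 6: x=[3.3244] v=[-2.4200]
Step 7: x=[3.0190] v=[-2.0363]
Step 8: x=[2.8017] v=[-1.4490]
Step 9: x=[2.6942] v=[-0.7168]
Step 10: x=[2.7073] v=[0.0871]
First v>=0 after going negative at step 10, time=1.5000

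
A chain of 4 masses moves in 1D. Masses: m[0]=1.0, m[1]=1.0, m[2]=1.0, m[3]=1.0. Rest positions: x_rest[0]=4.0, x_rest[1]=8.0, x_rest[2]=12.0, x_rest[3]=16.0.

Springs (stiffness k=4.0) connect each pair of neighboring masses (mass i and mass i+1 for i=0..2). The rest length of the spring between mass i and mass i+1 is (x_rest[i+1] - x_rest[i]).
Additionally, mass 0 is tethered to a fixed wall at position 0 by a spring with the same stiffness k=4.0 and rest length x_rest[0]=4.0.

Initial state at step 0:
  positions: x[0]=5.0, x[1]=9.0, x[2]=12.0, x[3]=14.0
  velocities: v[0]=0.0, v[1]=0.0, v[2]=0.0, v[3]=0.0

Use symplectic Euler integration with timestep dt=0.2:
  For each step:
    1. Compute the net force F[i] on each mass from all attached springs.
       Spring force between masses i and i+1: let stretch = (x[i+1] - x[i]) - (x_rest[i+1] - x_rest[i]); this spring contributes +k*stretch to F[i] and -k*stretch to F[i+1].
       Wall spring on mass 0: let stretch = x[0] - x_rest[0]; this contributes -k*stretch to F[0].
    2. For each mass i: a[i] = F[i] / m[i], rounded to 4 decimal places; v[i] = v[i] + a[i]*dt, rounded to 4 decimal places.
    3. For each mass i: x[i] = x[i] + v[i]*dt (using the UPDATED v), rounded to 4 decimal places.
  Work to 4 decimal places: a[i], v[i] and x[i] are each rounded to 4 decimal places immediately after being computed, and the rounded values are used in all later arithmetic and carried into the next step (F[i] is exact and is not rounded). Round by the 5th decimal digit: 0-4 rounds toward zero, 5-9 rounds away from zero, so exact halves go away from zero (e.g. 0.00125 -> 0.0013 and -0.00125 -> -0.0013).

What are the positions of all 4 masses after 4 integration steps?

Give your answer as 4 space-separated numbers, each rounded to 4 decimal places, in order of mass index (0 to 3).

Answer: 3.7319 7.5022 11.3123 16.2102

Derivation:
Step 0: x=[5.0000 9.0000 12.0000 14.0000] v=[0.0000 0.0000 0.0000 0.0000]
Step 1: x=[4.8400 8.8400 11.8400 14.3200] v=[-0.8000 -0.8000 -0.8000 1.6000]
Step 2: x=[4.5456 8.5200 11.5968 14.8832] v=[-1.4720 -1.6000 -1.2160 2.8160]
Step 3: x=[4.1598 8.0564 11.3871 15.5606] v=[-1.9290 -2.3181 -1.0483 3.3869]
Step 4: x=[3.7319 7.5022 11.3123 16.2102] v=[-2.1396 -2.7708 -0.3741 3.2481]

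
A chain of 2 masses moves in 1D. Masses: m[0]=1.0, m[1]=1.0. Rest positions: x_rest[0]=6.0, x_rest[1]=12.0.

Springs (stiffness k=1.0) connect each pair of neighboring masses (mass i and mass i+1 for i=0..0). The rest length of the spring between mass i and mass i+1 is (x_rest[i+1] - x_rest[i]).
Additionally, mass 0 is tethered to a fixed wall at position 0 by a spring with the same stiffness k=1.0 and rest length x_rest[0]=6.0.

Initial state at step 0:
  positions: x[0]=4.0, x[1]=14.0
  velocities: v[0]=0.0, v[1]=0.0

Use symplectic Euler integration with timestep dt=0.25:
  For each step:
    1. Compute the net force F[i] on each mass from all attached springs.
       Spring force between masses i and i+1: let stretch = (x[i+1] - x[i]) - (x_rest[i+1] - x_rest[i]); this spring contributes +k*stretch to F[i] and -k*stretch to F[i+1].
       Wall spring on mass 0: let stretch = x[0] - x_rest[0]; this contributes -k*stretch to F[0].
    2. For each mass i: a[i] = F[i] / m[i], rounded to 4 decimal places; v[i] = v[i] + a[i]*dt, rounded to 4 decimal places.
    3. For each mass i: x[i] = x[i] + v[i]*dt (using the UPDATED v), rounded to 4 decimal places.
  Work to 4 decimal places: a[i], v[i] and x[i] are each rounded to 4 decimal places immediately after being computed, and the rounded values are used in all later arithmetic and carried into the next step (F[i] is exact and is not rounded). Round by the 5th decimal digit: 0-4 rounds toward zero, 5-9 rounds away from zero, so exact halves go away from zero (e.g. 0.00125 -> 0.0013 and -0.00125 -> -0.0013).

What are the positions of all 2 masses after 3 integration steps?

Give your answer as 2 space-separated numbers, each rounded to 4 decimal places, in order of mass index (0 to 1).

Step 0: x=[4.0000 14.0000] v=[0.0000 0.0000]
Step 1: x=[4.3750 13.7500] v=[1.5000 -1.0000]
Step 2: x=[5.0625 13.2891] v=[2.7500 -1.8438]
Step 3: x=[5.9478 12.6890] v=[3.5410 -2.4005]

Answer: 5.9478 12.6890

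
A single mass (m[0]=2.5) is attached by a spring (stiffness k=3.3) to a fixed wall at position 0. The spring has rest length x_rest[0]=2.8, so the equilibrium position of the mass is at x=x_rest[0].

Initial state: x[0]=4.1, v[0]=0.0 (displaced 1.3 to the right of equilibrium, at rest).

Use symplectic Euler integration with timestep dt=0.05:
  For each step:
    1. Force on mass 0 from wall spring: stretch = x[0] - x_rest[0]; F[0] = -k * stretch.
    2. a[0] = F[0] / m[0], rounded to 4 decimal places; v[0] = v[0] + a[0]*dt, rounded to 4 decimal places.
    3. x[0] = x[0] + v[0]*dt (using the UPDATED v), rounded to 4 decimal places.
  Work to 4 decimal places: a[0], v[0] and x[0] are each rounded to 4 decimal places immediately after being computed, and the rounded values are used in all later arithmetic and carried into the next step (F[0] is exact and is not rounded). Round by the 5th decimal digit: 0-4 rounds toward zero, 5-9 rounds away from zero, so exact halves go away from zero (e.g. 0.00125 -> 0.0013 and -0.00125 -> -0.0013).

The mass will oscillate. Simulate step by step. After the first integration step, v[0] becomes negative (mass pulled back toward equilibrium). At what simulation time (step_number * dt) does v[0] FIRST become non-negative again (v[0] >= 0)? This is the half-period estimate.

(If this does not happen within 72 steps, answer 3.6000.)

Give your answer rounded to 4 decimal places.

Answer: 2.7500

Derivation:
Step 0: x=[4.1000] v=[0.0000]
Step 1: x=[4.0957] v=[-0.0858]
Step 2: x=[4.0871] v=[-0.1713]
Step 3: x=[4.0743] v=[-0.2563]
Step 4: x=[4.0573] v=[-0.3404]
Step 5: x=[4.0361] v=[-0.4234]
Step 6: x=[4.0109] v=[-0.5050]
Step 7: x=[3.9817] v=[-0.5849]
Step 8: x=[3.9486] v=[-0.6629]
Step 9: x=[3.9117] v=[-0.7387]
Step 10: x=[3.8711] v=[-0.8121]
Step 11: x=[3.8270] v=[-0.8828]
Step 12: x=[3.7795] v=[-0.9506]
Step 13: x=[3.7287] v=[-1.0152]
Step 14: x=[3.6749] v=[-1.0765]
Step 15: x=[3.6182] v=[-1.1342]
Step 16: x=[3.5588] v=[-1.1882]
Step 17: x=[3.4969] v=[-1.2383]
Step 18: x=[3.4327] v=[-1.2843]
Step 19: x=[3.3664] v=[-1.3261]
Step 20: x=[3.2982] v=[-1.3635]
Step 21: x=[3.2284] v=[-1.3964]
Step 22: x=[3.1572] v=[-1.4247]
Step 23: x=[3.0848] v=[-1.4483]
Step 24: x=[3.0114] v=[-1.4671]
Step 25: x=[2.9373] v=[-1.4811]
Step 26: x=[2.8628] v=[-1.4902]
Step 27: x=[2.7881] v=[-1.4943]
Step 28: x=[2.7134] v=[-1.4935]
Step 29: x=[2.6390] v=[-1.4878]
Step 30: x=[2.5651] v=[-1.4772]
Step 31: x=[2.4920] v=[-1.4617]
Step 32: x=[2.4199] v=[-1.4414]
Step 33: x=[2.3491] v=[-1.4163]
Step 34: x=[2.2798] v=[-1.3865]
Step 35: x=[2.2122] v=[-1.3522]
Step 36: x=[2.1465] v=[-1.3134]
Step 37: x=[2.0830] v=[-1.2703]
Step 38: x=[2.0219] v=[-1.2230]
Step 39: x=[1.9633] v=[-1.1716]
Step 40: x=[1.9075] v=[-1.1164]
Step 41: x=[1.8546] v=[-1.0575]
Step 42: x=[1.8048] v=[-0.9951]
Step 43: x=[1.7583] v=[-0.9294]
Step 44: x=[1.7153] v=[-0.8607]
Step 45: x=[1.6758] v=[-0.7891]
Step 46: x=[1.6401] v=[-0.7149]
Step 47: x=[1.6082] v=[-0.6383]
Step 48: x=[1.5802] v=[-0.5596]
Step 49: x=[1.5562] v=[-0.4791]
Step 50: x=[1.5364] v=[-0.3970]
Step 51: x=[1.5207] v=[-0.3136]
Step 52: x=[1.5092] v=[-0.2292]
Step 53: x=[1.5020] v=[-0.1440]
Step 54: x=[1.4991] v=[-0.0583]
Step 55: x=[1.5005] v=[0.0276]
First v>=0 after going negative at step 55, time=2.7500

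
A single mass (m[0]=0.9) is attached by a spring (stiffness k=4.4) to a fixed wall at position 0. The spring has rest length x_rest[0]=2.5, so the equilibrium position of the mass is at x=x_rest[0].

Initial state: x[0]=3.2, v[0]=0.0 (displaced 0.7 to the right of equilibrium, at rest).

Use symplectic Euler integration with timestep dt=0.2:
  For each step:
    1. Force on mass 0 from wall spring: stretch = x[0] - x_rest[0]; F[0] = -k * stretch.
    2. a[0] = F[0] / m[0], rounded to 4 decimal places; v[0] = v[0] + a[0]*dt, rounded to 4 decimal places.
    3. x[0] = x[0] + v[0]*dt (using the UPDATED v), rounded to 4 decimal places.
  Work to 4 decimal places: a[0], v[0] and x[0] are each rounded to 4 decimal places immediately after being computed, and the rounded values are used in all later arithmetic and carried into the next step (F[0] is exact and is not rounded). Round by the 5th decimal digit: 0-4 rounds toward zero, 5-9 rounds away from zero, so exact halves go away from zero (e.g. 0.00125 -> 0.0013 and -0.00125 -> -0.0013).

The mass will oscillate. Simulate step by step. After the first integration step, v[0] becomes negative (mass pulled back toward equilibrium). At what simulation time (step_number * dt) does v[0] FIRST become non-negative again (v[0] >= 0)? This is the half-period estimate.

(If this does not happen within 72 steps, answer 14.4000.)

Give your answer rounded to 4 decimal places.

Answer: 1.6000

Derivation:
Step 0: x=[3.2000] v=[0.0000]
Step 1: x=[3.0631] v=[-0.6844]
Step 2: x=[2.8161] v=[-1.2350]
Step 3: x=[2.5073] v=[-1.5441]
Step 4: x=[2.1971] v=[-1.5512]
Step 5: x=[1.9461] v=[-1.2550]
Step 6: x=[1.8034] v=[-0.7134]
Step 7: x=[1.7969] v=[-0.0323]
Step 8: x=[1.9279] v=[0.6552]
First v>=0 after going negative at step 8, time=1.6000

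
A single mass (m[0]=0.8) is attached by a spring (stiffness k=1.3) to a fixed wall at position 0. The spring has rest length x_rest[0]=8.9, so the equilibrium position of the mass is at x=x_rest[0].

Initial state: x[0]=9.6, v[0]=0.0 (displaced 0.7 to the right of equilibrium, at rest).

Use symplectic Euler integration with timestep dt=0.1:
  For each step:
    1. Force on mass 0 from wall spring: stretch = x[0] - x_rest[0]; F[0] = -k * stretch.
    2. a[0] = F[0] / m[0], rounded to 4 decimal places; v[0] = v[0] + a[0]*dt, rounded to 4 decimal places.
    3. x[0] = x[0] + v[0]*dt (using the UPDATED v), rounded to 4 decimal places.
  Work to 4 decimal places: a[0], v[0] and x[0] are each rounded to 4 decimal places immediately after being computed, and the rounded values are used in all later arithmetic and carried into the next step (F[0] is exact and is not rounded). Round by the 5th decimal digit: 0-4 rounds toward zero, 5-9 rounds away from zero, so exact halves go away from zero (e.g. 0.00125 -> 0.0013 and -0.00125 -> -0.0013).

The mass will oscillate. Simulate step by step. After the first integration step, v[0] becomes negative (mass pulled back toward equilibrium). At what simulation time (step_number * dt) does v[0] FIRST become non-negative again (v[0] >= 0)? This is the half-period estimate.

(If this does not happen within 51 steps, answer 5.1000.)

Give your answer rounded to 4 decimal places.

Step 0: x=[9.6000] v=[0.0000]
Step 1: x=[9.5886] v=[-0.1138]
Step 2: x=[9.5660] v=[-0.2257]
Step 3: x=[9.5326] v=[-0.3339]
Step 4: x=[9.4889] v=[-0.4367]
Step 5: x=[9.4357] v=[-0.5324]
Step 6: x=[9.3738] v=[-0.6195]
Step 7: x=[9.3042] v=[-0.6965]
Step 8: x=[9.2280] v=[-0.7622]
Step 9: x=[9.1465] v=[-0.8155]
Step 10: x=[9.0609] v=[-0.8556]
Step 11: x=[8.9727] v=[-0.8818]
Step 12: x=[8.8833] v=[-0.8936]
Step 13: x=[8.7942] v=[-0.8909]
Step 14: x=[8.7068] v=[-0.8737]
Step 15: x=[8.6226] v=[-0.8423]
Step 16: x=[8.5429] v=[-0.7972]
Step 17: x=[8.4690] v=[-0.7392]
Step 18: x=[8.4021] v=[-0.6692]
Step 19: x=[8.3433] v=[-0.5883]
Step 20: x=[8.2935] v=[-0.4978]
Step 21: x=[8.2536] v=[-0.3992]
Step 22: x=[8.2242] v=[-0.2942]
Step 23: x=[8.2058] v=[-0.1844]
Step 24: x=[8.1986] v=[-0.0716]
Step 25: x=[8.2028] v=[0.0424]
First v>=0 after going negative at step 25, time=2.5000

Answer: 2.5000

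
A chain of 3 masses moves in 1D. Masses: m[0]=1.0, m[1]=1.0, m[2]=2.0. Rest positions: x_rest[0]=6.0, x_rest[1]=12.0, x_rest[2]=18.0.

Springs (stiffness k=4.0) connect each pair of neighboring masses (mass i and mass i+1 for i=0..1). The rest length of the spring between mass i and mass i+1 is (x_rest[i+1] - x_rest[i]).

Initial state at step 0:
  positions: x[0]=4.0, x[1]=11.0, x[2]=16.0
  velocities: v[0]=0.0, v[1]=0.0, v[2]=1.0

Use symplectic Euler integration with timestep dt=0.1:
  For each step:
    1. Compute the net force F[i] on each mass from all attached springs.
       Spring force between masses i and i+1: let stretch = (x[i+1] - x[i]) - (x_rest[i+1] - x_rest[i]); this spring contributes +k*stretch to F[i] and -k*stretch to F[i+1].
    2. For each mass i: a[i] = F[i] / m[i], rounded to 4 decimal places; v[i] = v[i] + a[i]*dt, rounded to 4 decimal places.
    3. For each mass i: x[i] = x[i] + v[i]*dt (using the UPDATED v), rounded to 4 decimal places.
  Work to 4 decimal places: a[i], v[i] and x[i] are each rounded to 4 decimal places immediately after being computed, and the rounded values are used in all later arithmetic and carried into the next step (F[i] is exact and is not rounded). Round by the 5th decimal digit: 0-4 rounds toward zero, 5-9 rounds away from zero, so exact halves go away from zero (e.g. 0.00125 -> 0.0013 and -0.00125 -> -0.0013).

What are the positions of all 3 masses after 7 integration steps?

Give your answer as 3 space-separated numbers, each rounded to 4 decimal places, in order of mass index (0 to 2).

Step 0: x=[4.0000 11.0000 16.0000] v=[0.0000 0.0000 1.0000]
Step 1: x=[4.0400 10.9200 16.1200] v=[0.4000 -0.8000 1.2000]
Step 2: x=[4.1152 10.7728 16.2560] v=[0.7520 -1.4720 1.3600]
Step 3: x=[4.2167 10.5786 16.4023] v=[1.0150 -1.9418 1.4634]
Step 4: x=[4.3327 10.3629 16.5522] v=[1.1598 -2.1571 1.4987]
Step 5: x=[4.4499 10.1536 16.6983] v=[1.1719 -2.0935 1.4608]
Step 6: x=[4.5552 9.9779 16.8335] v=[1.0534 -1.7571 1.3519]
Step 7: x=[4.6375 9.8595 16.9516] v=[0.8225 -1.1839 1.1808]

Answer: 4.6375 9.8595 16.9516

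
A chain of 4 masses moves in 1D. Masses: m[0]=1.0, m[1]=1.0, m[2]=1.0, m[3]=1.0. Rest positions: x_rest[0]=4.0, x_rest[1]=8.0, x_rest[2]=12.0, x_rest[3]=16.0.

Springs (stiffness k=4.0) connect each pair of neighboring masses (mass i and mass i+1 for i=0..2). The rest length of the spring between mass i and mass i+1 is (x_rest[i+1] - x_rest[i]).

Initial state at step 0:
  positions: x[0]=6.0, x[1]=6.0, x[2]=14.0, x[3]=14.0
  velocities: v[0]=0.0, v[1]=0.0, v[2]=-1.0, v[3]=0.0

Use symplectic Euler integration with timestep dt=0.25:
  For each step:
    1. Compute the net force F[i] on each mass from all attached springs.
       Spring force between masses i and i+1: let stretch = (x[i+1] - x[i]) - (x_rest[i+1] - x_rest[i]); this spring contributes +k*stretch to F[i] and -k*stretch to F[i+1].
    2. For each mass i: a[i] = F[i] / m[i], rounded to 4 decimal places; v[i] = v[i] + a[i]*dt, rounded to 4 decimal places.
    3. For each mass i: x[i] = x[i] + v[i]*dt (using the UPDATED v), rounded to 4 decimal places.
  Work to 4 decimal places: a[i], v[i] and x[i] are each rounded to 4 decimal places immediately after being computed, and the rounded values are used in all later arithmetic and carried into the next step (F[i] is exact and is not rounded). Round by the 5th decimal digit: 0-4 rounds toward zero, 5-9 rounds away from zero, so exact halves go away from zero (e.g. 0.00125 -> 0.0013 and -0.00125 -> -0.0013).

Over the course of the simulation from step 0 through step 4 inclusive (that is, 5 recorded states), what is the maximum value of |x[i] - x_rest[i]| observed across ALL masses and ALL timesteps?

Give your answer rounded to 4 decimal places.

Step 0: x=[6.0000 6.0000 14.0000 14.0000] v=[0.0000 0.0000 -1.0000 0.0000]
Step 1: x=[5.0000 8.0000 11.7500 15.0000] v=[-4.0000 8.0000 -9.0000 4.0000]
Step 2: x=[3.7500 10.1875 9.3750 16.1875] v=[-5.0000 8.7500 -9.5000 4.7500]
Step 3: x=[3.1094 10.5625 8.9063 16.6719] v=[-2.5625 1.5000 -1.8750 1.9375]
Step 4: x=[3.3321 8.6602 10.7930 16.2149] v=[0.8906 -7.6093 7.5468 -1.8281]
Max displacement = 3.0937

Answer: 3.0937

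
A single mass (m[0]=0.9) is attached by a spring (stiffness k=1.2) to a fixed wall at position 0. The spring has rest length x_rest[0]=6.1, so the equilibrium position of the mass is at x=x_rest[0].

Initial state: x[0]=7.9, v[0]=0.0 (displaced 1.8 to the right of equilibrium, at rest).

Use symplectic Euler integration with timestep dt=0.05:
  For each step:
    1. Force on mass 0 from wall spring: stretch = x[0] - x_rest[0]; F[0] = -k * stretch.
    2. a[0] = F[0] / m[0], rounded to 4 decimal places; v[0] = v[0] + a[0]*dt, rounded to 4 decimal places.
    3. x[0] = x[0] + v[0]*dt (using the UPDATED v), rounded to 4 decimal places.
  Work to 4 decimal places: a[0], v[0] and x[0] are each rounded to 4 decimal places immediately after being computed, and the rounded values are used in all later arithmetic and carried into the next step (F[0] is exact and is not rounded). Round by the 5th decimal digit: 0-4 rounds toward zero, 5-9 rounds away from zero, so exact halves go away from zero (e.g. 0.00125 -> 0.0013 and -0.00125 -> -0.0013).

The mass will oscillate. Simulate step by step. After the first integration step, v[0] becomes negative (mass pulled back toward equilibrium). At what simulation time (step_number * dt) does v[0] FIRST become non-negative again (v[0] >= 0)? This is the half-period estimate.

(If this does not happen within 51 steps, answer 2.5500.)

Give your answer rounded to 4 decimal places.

Step 0: x=[7.9000] v=[0.0000]
Step 1: x=[7.8940] v=[-0.1200]
Step 2: x=[7.8820] v=[-0.2396]
Step 3: x=[7.8641] v=[-0.3584]
Step 4: x=[7.8403] v=[-0.4760]
Step 5: x=[7.8107] v=[-0.5920]
Step 6: x=[7.7754] v=[-0.7060]
Step 7: x=[7.7345] v=[-0.8177]
Step 8: x=[7.6882] v=[-0.9267]
Step 9: x=[7.6366] v=[-1.0326]
Step 10: x=[7.5799] v=[-1.1350]
Step 11: x=[7.5182] v=[-1.2337]
Step 12: x=[7.4518] v=[-1.3282]
Step 13: x=[7.3809] v=[-1.4183]
Step 14: x=[7.3057] v=[-1.5037]
Step 15: x=[7.2265] v=[-1.5841]
Step 16: x=[7.1435] v=[-1.6592]
Step 17: x=[7.0571] v=[-1.7288]
Step 18: x=[6.9675] v=[-1.7926]
Step 19: x=[6.8750] v=[-1.8504]
Step 20: x=[6.7799] v=[-1.9021]
Step 21: x=[6.6825] v=[-1.9474]
Step 22: x=[6.5832] v=[-1.9862]
Step 23: x=[6.4823] v=[-2.0184]
Step 24: x=[6.3801] v=[-2.0439]
Step 25: x=[6.2770] v=[-2.0626]
Step 26: x=[6.1733] v=[-2.0744]
Step 27: x=[6.0693] v=[-2.0793]
Step 28: x=[5.9654] v=[-2.0773]
Step 29: x=[5.8620] v=[-2.0683]
Step 30: x=[5.7594] v=[-2.0524]
Step 31: x=[5.6579] v=[-2.0297]
Step 32: x=[5.5579] v=[-2.0002]
Step 33: x=[5.4597] v=[-1.9641]
Step 34: x=[5.3636] v=[-1.9214]
Step 35: x=[5.2700] v=[-1.8723]
Step 36: x=[5.1792] v=[-1.8170]
Step 37: x=[5.0914] v=[-1.7556]
Step 38: x=[5.0070] v=[-1.6884]
Step 39: x=[4.9262] v=[-1.6155]
Step 40: x=[4.8493] v=[-1.5372]
Step 41: x=[4.7766] v=[-1.4538]
Step 42: x=[4.7083] v=[-1.3656]
Step 43: x=[4.6447] v=[-1.2728]
Step 44: x=[4.5859] v=[-1.1758]
Step 45: x=[4.5322] v=[-1.0749]
Step 46: x=[4.4837] v=[-0.9704]
Step 47: x=[4.4406] v=[-0.8626]
Step 48: x=[4.4030] v=[-0.7520]
Step 49: x=[4.3711] v=[-0.6389]
Step 50: x=[4.3449] v=[-0.5236]
Step 51: x=[4.3246] v=[-0.4066]
v[0] did not become non-negative within 51 steps; using fallback time=2.5500

Answer: 2.5500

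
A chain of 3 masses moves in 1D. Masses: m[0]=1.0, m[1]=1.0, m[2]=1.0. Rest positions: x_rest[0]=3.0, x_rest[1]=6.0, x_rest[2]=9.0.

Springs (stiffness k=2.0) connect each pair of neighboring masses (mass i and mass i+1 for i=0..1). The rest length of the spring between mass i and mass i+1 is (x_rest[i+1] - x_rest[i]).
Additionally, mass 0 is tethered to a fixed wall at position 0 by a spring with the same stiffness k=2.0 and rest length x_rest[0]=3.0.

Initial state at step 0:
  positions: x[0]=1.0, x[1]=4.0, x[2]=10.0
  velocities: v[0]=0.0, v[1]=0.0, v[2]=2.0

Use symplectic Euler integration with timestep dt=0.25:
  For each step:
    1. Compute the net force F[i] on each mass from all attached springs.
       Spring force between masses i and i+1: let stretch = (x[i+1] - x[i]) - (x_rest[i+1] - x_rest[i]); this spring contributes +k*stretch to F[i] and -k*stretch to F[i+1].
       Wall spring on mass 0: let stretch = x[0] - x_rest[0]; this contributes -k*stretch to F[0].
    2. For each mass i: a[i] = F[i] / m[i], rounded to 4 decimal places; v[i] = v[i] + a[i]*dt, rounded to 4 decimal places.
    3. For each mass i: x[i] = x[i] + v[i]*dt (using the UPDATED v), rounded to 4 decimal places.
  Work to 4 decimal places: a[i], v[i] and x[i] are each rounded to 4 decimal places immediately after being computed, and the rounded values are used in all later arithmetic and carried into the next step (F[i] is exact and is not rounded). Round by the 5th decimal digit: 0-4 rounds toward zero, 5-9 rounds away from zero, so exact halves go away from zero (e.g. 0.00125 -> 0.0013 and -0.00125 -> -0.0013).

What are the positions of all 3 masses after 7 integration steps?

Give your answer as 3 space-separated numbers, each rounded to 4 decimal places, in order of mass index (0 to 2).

Step 0: x=[1.0000 4.0000 10.0000] v=[0.0000 0.0000 2.0000]
Step 1: x=[1.2500 4.3750 10.1250] v=[1.0000 1.5000 0.5000]
Step 2: x=[1.7344 5.0781 9.9063] v=[1.9375 2.8125 -0.8750]
Step 3: x=[2.4200 5.9668 9.4590] v=[2.7422 3.5548 -1.7891]
Step 4: x=[3.2464 6.8487 8.9502] v=[3.3056 3.5275 -2.0352]
Step 5: x=[4.1173 7.5430 8.5537] v=[3.4836 2.7771 -1.5860]
Step 6: x=[4.9018 7.9354 8.4059] v=[3.1378 1.5696 -0.5914]
Step 7: x=[5.4527 8.0074 8.5743] v=[2.2037 0.2881 0.6734]

Answer: 5.4527 8.0074 8.5743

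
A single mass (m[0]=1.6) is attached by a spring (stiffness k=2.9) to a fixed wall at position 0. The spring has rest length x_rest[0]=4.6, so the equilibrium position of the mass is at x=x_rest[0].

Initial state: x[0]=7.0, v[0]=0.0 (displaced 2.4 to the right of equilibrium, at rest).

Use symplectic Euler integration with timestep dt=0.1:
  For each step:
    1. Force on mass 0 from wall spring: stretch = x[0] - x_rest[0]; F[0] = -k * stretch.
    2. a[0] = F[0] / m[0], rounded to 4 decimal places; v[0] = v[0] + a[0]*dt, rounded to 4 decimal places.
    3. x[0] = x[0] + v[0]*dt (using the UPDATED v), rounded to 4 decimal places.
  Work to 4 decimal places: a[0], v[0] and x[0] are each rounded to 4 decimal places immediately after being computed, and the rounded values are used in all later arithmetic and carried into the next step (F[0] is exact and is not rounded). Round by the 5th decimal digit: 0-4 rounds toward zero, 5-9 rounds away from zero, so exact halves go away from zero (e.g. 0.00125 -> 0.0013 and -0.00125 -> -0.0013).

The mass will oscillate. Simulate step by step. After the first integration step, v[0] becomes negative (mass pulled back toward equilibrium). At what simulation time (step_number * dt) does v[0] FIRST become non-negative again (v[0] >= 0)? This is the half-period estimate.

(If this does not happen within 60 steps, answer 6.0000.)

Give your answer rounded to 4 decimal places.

Step 0: x=[7.0000] v=[0.0000]
Step 1: x=[6.9565] v=[-0.4350]
Step 2: x=[6.8703] v=[-0.8621]
Step 3: x=[6.7429] v=[-1.2736]
Step 4: x=[6.5767] v=[-1.6620]
Step 5: x=[6.3747] v=[-2.0203]
Step 6: x=[6.1405] v=[-2.3420]
Step 7: x=[5.8784] v=[-2.6212]
Step 8: x=[5.5931] v=[-2.8529]
Step 9: x=[5.2898] v=[-3.0329]
Step 10: x=[4.9740] v=[-3.1579]
Step 11: x=[4.6514] v=[-3.2257]
Step 12: x=[4.3279] v=[-3.2350]
Step 13: x=[4.0093] v=[-3.1857]
Step 14: x=[3.7014] v=[-3.0786]
Step 15: x=[3.4098] v=[-2.9157]
Step 16: x=[3.1398] v=[-2.7000]
Step 17: x=[2.8963] v=[-2.4353]
Step 18: x=[2.6837] v=[-2.1265]
Step 19: x=[2.5058] v=[-1.7792]
Step 20: x=[2.3658] v=[-1.3996]
Step 21: x=[2.2663] v=[-0.9947]
Step 22: x=[2.2091] v=[-0.5717]
Step 23: x=[2.1953] v=[-0.1384]
Step 24: x=[2.2251] v=[0.2975]
First v>=0 after going negative at step 24, time=2.4000

Answer: 2.4000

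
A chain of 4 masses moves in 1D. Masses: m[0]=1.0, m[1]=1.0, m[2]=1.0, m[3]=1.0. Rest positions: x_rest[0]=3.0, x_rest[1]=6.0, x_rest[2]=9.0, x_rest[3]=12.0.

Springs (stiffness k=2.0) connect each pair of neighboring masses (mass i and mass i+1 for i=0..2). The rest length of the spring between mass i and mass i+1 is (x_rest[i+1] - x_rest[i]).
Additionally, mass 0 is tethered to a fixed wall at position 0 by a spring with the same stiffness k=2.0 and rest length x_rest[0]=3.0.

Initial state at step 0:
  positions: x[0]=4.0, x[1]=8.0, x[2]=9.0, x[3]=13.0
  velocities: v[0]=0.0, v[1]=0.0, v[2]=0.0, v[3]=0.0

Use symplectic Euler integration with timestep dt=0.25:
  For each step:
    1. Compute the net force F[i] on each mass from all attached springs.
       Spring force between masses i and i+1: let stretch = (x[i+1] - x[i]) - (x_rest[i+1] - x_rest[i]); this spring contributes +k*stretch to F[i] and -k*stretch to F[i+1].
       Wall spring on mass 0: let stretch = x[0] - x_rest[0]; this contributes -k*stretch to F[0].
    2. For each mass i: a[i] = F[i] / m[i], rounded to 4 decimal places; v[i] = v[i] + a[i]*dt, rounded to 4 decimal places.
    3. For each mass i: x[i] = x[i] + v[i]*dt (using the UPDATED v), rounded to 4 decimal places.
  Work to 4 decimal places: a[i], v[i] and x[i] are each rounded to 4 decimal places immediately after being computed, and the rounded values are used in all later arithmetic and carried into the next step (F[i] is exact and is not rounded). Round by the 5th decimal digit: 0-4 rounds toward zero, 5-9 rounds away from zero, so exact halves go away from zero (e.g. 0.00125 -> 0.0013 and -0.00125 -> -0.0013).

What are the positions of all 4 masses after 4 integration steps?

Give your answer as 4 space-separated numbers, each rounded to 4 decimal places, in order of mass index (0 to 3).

Answer: 3.4871 5.9624 10.8304 12.5076

Derivation:
Step 0: x=[4.0000 8.0000 9.0000 13.0000] v=[0.0000 0.0000 0.0000 0.0000]
Step 1: x=[4.0000 7.6250 9.3750 12.8750] v=[0.0000 -1.5000 1.5000 -0.5000]
Step 2: x=[3.9531 7.0156 9.9688 12.6875] v=[-0.1875 -2.4375 2.3750 -0.7500]
Step 3: x=[3.7949 6.3926 10.5333 12.5352] v=[-0.6328 -2.4922 2.2578 -0.6094]
Step 4: x=[3.4871 5.9624 10.8304 12.5076] v=[-1.2314 -1.7207 1.1884 -0.1104]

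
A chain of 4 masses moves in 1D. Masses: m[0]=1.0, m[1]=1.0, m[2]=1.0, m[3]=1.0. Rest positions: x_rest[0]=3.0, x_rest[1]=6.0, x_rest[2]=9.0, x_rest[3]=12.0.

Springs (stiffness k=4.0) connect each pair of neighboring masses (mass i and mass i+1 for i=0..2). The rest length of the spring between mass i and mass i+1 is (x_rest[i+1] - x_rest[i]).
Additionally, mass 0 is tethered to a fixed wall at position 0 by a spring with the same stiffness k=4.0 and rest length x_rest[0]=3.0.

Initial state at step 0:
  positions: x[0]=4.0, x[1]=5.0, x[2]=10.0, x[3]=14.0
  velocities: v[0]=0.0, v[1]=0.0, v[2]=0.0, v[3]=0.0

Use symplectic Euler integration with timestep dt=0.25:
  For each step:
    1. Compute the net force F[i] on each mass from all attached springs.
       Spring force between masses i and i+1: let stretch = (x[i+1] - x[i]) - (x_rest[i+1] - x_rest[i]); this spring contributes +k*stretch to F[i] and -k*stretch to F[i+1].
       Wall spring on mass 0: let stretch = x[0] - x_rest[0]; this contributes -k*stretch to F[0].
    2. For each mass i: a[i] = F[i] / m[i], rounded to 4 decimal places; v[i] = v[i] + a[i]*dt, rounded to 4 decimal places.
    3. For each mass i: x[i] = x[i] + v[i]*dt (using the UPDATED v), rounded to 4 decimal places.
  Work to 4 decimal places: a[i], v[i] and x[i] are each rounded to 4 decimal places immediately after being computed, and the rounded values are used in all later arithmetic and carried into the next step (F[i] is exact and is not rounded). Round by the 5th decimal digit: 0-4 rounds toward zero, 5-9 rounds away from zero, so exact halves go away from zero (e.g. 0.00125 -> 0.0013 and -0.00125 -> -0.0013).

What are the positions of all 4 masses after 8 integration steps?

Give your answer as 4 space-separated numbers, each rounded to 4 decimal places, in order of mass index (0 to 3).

Answer: 3.8166 6.4806 8.0694 12.4609

Derivation:
Step 0: x=[4.0000 5.0000 10.0000 14.0000] v=[0.0000 0.0000 0.0000 0.0000]
Step 1: x=[3.2500 6.0000 9.7500 13.7500] v=[-3.0000 4.0000 -1.0000 -1.0000]
Step 2: x=[2.3750 7.2500 9.5625 13.2500] v=[-3.5000 5.0000 -0.7500 -2.0000]
Step 3: x=[2.1250 7.8594 9.7188 12.5781] v=[-1.0000 2.4375 0.6250 -2.6875]
Step 4: x=[2.7774 7.5000 10.1250 11.9414] v=[2.6094 -1.4375 1.6249 -2.5468]
Step 5: x=[3.9161 6.6162 10.3291 11.6006] v=[4.5546 -3.5351 0.8163 -1.3632]
Step 6: x=[4.7508 5.9856 9.9228 11.6919] v=[3.3386 -2.5223 -1.6251 0.3653]
Step 7: x=[4.7065 6.0306 8.9745 12.0910] v=[-0.1774 0.1801 -3.7932 1.5962]
Step 8: x=[3.8166 6.4806 8.0694 12.4609] v=[-3.5598 1.7999 -3.6206 1.4797]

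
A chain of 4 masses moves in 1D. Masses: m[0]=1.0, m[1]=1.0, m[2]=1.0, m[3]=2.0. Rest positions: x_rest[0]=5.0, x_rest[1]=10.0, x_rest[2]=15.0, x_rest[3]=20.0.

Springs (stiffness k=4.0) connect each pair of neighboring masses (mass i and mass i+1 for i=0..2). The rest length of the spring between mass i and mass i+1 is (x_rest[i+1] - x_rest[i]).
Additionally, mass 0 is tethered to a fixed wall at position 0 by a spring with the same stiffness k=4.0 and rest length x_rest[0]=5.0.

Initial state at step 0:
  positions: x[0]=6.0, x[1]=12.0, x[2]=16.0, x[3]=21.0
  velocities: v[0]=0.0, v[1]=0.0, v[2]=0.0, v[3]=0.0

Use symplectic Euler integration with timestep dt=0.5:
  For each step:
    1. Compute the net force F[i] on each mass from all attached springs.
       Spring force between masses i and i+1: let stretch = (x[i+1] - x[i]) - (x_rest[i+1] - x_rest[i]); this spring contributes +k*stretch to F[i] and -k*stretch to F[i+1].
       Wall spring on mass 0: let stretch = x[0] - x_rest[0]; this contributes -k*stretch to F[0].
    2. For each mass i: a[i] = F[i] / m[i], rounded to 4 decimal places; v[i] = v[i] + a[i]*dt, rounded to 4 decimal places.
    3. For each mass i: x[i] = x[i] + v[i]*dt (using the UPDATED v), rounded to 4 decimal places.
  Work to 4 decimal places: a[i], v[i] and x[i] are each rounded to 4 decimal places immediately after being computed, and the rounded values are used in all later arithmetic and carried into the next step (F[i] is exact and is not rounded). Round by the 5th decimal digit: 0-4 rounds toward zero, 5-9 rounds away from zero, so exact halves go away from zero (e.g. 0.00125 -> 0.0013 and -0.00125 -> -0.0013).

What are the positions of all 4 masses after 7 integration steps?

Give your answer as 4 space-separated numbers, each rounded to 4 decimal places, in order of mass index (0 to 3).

Answer: 5.1250 10.8125 13.9063 18.9532

Derivation:
Step 0: x=[6.0000 12.0000 16.0000 21.0000] v=[0.0000 0.0000 0.0000 0.0000]
Step 1: x=[6.0000 10.0000 17.0000 21.0000] v=[0.0000 -4.0000 2.0000 0.0000]
Step 2: x=[4.0000 11.0000 15.0000 21.5000] v=[-4.0000 2.0000 -4.0000 1.0000]
Step 3: x=[5.0000 9.0000 15.5000 21.2500] v=[2.0000 -4.0000 1.0000 -0.5000]
Step 4: x=[5.0000 9.5000 15.2500 20.6250] v=[0.0000 1.0000 -0.5000 -1.2500]
Step 5: x=[4.5000 11.2500 14.6250 19.8125] v=[-1.0000 3.5000 -1.2500 -1.6250]
Step 6: x=[6.2500 9.6250 15.8125 18.9063] v=[3.5000 -3.2500 2.3750 -1.8125]
Step 7: x=[5.1250 10.8125 13.9063 18.9532] v=[-2.2500 2.3750 -3.8124 0.0937]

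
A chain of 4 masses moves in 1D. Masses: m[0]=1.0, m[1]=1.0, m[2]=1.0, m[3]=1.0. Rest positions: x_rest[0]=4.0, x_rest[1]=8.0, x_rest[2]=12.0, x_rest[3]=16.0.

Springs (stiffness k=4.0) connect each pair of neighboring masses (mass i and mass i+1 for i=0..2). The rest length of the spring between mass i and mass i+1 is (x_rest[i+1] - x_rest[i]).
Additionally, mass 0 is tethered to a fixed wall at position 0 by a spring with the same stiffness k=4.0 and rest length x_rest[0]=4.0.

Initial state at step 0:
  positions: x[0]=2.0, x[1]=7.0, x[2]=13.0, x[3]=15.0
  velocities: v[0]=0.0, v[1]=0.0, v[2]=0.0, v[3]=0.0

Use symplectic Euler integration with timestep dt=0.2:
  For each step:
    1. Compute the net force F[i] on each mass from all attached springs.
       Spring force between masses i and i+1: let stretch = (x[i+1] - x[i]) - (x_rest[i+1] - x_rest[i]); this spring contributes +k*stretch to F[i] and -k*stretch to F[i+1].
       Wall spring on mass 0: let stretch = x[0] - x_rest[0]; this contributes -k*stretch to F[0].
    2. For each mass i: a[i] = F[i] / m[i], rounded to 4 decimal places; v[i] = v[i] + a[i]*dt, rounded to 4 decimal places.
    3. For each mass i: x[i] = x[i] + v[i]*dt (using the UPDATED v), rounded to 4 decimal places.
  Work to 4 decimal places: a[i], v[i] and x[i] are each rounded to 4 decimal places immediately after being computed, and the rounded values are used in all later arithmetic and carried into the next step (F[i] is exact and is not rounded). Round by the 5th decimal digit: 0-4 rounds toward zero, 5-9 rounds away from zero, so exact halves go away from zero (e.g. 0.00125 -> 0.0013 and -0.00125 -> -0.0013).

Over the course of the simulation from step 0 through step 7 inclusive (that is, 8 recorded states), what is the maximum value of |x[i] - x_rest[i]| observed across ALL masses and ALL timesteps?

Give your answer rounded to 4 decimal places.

Step 0: x=[2.0000 7.0000 13.0000 15.0000] v=[0.0000 0.0000 0.0000 0.0000]
Step 1: x=[2.4800 7.1600 12.3600 15.3200] v=[2.4000 0.8000 -3.2000 1.6000]
Step 2: x=[3.3120 7.4032 11.3616 15.8064] v=[4.1600 1.2160 -4.9920 2.4320]
Step 3: x=[4.2687 7.6252 10.4410 16.2216] v=[4.7834 1.1098 -4.6029 2.0762]
Step 4: x=[5.0794 7.7606 9.9948 16.3519] v=[4.0536 0.6772 -2.2311 0.6517]
Step 5: x=[5.5064 7.8245 10.2082 16.1051] v=[2.1350 0.3196 1.0672 -1.2340]
Step 6: x=[5.4233 7.8989 10.9838 15.5548] v=[-0.4156 0.3721 3.8778 -2.7515]
Step 7: x=[4.8685 8.0708 11.9971 14.9131] v=[-2.7738 0.8595 5.0667 -3.2083]
Max displacement = 2.0052

Answer: 2.0052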